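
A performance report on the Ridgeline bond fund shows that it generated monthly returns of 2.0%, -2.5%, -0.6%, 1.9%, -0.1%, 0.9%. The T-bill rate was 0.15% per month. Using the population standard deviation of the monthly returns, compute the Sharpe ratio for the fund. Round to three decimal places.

μ = (2 − 2.5 − 0.6 + 1.9 − 0.1 + 0.9) / 6 = 0.2667%
Σ(r − μ)² = (2 − 0.2667)² + (-2.5 − 0.2667)² + … = 14.6133
population σ = √(14.6133 / 6) = √2.4356 = 1.5606%
Sharpe = (μ − rf) / σ = (0.2667 − 0.15) / 1.5606 = 0.1167 / 1.5606 = 0.0748

0.075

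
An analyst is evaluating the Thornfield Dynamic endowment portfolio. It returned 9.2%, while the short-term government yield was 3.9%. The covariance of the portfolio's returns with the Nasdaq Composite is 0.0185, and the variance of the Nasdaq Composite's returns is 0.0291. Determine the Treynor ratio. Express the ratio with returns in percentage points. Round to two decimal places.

8.34

β = Cov / Var = 0.0185 / 0.0291 = 0.6357
Treynor = (Rp − Rf) / β = (9.2% − 3.9%) / 0.6357 = 5.30 / 0.6357 = 8.3373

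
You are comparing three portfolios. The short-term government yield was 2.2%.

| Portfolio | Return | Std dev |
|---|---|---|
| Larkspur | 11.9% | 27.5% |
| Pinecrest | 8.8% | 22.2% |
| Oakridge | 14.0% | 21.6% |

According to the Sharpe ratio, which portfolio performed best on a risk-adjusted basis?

Larkspur: Sharpe ratio = (11.9% − 2.2%) / 27.5% = 0.353
Pinecrest: Sharpe ratio = (8.8% − 2.2%) / 22.2% = 0.297
Oakridge: Sharpe ratio = (14.0% − 2.2%) / 21.6% = 0.546
Highest: Oakridge (0.546).

Oakridge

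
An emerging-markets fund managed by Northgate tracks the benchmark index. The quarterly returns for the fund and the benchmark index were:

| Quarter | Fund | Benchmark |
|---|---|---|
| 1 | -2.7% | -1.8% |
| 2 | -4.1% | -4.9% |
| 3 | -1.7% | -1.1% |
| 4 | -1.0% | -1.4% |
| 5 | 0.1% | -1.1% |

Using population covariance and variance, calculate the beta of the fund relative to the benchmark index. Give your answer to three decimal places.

r̄p = -1.8800%,  r̄m = -2.0600%
Cov = Σ(rp − r̄p)(rm − r̄m) / 5 = 1.7492
Var(rm) = Σ(rm − r̄m)² / 5 = 2.0824
β = Cov / Var = 1.7492 / 2.0824 = 0.8400

0.840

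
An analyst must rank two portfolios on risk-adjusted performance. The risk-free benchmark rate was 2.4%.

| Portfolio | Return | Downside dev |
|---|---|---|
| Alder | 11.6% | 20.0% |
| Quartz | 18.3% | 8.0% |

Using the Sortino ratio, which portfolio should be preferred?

Quartz

Alder: Sortino ratio = (11.6% − 2.4%) / 20.0% = 0.460
Quartz: Sortino ratio = (18.3% − 2.4%) / 8.0% = 1.988
Highest: Quartz (1.988).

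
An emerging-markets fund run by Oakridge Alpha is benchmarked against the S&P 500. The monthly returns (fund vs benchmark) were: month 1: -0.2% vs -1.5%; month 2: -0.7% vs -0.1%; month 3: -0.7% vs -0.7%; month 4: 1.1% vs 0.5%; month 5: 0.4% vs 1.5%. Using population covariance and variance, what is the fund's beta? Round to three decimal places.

0.383

r̄p = -0.0200%,  r̄m = -0.0600%
Cov = Σ(rp − r̄p)(rm − r̄m) / 5 = 0.4008
Var(rm) = Σ(rm − r̄m)² / 5 = 1.0464
β = Cov / Var = 0.4008 / 1.0464 = 0.3830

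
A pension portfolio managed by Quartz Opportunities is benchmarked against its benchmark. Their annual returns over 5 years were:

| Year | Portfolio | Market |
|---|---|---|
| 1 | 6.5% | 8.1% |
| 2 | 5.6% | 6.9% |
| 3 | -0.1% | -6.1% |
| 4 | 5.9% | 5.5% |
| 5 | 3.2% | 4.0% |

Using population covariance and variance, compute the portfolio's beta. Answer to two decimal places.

r̄p = 4.2200%,  r̄m = 3.6800%
Cov = Σ(rp − r̄p)(rm − r̄m) / 5 = 11.9004
Var(rm) = Σ(rm − r̄m)² / 5 = 25.7936
β = Cov / Var = 11.9004 / 25.7936 = 0.4614

0.46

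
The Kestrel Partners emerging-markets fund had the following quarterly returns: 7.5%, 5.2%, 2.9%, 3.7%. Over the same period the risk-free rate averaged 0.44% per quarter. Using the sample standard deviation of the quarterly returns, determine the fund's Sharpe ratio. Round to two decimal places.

2.17

Mean return μ = 19.30 / 4 = 4.8250%
Sample std dev = √[12.2675 / 3] = 2.0222%
Sharpe = (μ − rf) / σ = (4.8250 − 0.44) / 2.0222 = 4.3850 / 2.0222 = 2.1684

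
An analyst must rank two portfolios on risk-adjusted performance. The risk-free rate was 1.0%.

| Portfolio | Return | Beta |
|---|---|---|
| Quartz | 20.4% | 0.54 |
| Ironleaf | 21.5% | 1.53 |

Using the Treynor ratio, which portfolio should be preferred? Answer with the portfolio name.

Quartz

Quartz: Treynor = (20.4% − 1.0%) / 0.54 = 35.926
Ironleaf: Treynor = (21.5% − 1.0%) / 1.53 = 13.399
Highest: Quartz (35.926).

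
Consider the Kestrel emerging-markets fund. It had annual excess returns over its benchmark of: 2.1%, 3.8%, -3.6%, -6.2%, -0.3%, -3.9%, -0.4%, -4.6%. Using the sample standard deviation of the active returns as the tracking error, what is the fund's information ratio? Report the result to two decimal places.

-0.47

r̄ = (2.1 + 3.8 − 3.6 − 6.2 − 0.3 − 3.9 − 0.4 − 4.6) / 8 = -13.10 / 8 = -1.6375%
Σ(r − r̄)² = 85.4188; sample σ = √(85.4188/7) = 3.4932%
IR = r̄ / tracking error = -1.6375 / 3.4932 = -0.4688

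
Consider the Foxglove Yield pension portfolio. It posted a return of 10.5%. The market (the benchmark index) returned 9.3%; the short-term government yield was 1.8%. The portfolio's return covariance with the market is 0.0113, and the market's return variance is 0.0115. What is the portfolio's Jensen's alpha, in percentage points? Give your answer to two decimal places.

1.33

β = Cov / Var = 0.0113 / 0.0115 = 0.9826
E[R] = Rf + β(Rm − Rf) = 1.8% + 0.9826 × (9.3% − 1.8%) = 9.1695%
α = Rp − E[R] = 10.5% − 9.1695% = 1.3305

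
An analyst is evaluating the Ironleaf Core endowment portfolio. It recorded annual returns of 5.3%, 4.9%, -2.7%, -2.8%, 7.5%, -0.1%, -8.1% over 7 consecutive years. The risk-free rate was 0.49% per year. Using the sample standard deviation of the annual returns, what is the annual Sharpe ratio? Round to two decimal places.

r̄ = (5.3 + 4.9 − 2.7 − 2.8 + 7.5 − 0.1 − 8.1) / 7 = 0.5714%
Σ(r − r̄)² = (5.3 − 0.5714)² + (4.9 − 0.5714)² + … = 186.8143
sample σ = √(186.8143 / 6) = √31.1357 = 5.5799%
Sharpe = (r̄ − rf) / σ = (0.5714 − 0.49) / 5.5799 = 0.0814 / 5.5799 = 0.0146

0.01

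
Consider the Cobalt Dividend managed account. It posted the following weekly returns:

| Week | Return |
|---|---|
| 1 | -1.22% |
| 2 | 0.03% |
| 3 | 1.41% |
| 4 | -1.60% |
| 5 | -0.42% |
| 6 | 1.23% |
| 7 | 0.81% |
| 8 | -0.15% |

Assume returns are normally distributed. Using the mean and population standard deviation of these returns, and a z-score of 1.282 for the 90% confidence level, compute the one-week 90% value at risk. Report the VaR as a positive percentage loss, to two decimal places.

μ = (-1.22 + 0.03 + 1.41 − 1.6 − 0.42 + 1.23 + 0.81 − 0.15) / 8 = 0.090 / 8 = 0.0113%
Population std dev = √[8.4043 / 8] = 1.0250%
VaR = −(μ − z·σ) = −(0.0113 − 1.282 × 1.0250) = −(-1.3028) = 1.3028%

1.30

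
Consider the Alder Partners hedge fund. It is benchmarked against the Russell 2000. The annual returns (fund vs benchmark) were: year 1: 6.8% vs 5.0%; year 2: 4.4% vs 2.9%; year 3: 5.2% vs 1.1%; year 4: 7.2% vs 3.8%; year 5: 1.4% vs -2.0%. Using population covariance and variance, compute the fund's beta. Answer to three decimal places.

r̄p = 5.0000%,  r̄m = 2.1600%
Cov = Σ(rp − r̄p)(rm − r̄m) / 5 = 4.6080
Var(rm) = Σ(rm − r̄m)² / 5 = 5.9464
β = Cov / Var = 4.6080 / 5.9464 = 0.7749

0.775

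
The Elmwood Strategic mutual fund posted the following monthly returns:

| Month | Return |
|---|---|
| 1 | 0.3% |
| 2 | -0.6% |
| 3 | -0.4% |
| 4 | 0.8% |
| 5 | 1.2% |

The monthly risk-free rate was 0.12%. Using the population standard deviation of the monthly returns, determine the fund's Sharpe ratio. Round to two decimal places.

0.20

μ = (0.3 − 0.6 − 0.4 + 0.8 + 1.2) / 5 = 1.30 / 5 = 0.2600%
Σ(r − μ)² = (0.3 − 0.2600)² + (-0.6 − 0.2600)² + … = 2.3520
σ = √[2.3520 / 5] = 0.6859%
Sharpe = (μ − rf) / σ = (0.2600 − 0.12) / 0.6859 = 0.1400 / 0.6859 = 0.2041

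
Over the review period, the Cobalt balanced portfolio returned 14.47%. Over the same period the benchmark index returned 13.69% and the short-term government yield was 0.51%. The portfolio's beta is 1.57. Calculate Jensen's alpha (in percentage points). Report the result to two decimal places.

CAPM expected return = Rf + β(Rm − Rf) = 0.51% + 1.57 × (13.69% − 0.51%) = 0.51 + 1.57 × 13.18 = 21.2026%
Jensen's α = Rp − E[R] = 14.47% − 21.2026% = -6.7326

-6.73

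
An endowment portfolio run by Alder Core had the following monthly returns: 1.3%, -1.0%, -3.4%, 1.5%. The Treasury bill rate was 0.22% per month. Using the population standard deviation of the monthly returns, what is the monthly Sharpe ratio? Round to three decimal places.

r̄ = (1.3 − 1 − 3.4 + 1.5) / 4 = -1.60 / 4 = -0.4000%
Population std dev = √[15.8600 / 4] = 1.9912%
Sharpe = (r̄ − rf) / σ = (-0.4000 − 0.22) / 1.9912 = -0.6200 / 1.9912 = -0.3114

-0.311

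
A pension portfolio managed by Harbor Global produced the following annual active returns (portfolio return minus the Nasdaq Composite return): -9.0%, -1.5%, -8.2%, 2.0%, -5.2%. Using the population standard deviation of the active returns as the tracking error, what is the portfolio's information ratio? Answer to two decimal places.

Mean return r̄ = -21.90 / 5 = -4.3800%
Σ(r − r̄)² = (-9 − (-4.3800))² + (-1.5 − (-4.3800))² + … = 85.6080
σ = √[85.6080 / 5] = 4.1378%
IR = r̄ / tracking error = -4.3800 / 4.1378 = -1.0585

-1.06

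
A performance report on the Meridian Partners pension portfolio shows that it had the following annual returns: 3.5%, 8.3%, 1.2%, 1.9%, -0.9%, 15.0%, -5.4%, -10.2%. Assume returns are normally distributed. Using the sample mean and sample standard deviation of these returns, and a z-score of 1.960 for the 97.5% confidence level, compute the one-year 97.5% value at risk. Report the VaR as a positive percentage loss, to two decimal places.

13.56

r̄ = (3.5 + 8.3 + 1.2 + 1.9 − 0.9 + 15 − 5.4 − 10.2) / 8 = 1.6750%
Σ(r − r̄)² = 422.7550; sample σ = √(422.7550/7) = 7.7713%
VaR = −(r̄ − z·σ) = −(1.6750 − 1.960 × 7.7713) = −(-13.5567) = 13.5567%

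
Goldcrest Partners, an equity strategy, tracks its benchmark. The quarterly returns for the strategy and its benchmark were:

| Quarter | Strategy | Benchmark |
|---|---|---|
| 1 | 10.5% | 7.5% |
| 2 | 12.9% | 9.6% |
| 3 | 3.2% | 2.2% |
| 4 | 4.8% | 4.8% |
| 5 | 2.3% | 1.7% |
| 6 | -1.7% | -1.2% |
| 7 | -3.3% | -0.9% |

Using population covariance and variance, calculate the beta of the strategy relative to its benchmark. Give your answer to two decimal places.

1.43

r̄p = 4.1000%,  r̄m = 3.3857%
Cov = Σ(rp − r̄p)(rm − r̄m) / 7 = 20.6314
Var(rm) = Σ(rm − r̄m)² / 7 = 14.4555
β = Cov / Var = 20.6314 / 14.4555 = 1.4272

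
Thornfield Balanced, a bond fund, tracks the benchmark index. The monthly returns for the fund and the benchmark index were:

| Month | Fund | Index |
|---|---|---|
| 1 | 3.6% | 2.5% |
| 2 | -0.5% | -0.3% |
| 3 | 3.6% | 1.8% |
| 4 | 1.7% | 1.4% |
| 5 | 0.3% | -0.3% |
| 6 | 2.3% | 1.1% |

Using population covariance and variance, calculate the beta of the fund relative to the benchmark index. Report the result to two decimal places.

1.41

r̄p = 1.8333%,  r̄m = 1.0333%
Cov = Σ(rp − r̄p)(rm − r̄m) / 6 = 1.5139
Var(rm) = Σ(rm − r̄m)² / 6 = 1.0722
β = Cov / Var = 1.5139 / 1.0722 = 1.4120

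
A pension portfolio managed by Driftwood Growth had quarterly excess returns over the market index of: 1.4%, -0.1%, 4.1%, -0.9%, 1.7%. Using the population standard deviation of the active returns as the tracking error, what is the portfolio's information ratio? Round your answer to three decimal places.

Mean return r̄ = 6.20 / 5 = 1.2400%
Σ(r − r̄)² = 14.7920; population σ = √(14.7920/5) = 1.7200%
IR = r̄ / tracking error = 1.2400 / 1.7200 = 0.7209

0.721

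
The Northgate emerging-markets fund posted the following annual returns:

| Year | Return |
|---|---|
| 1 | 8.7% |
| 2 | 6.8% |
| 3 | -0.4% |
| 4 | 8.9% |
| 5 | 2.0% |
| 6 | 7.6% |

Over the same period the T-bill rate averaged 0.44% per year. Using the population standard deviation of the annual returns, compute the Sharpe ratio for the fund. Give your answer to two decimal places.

1.46

r̄ = (8.7 + 6.8 − 0.4 + 8.9 + 2 + 7.6) / 6 = 5.6000%
Population σ = √[Σ(r − r̄)² / 6] = √[74.9000 / 6] = √12.4833 = 3.5332%
Sharpe = (r̄ − rf) / σ = (5.6000 − 0.44) / 3.5332 = 5.1600 / 3.5332 = 1.4604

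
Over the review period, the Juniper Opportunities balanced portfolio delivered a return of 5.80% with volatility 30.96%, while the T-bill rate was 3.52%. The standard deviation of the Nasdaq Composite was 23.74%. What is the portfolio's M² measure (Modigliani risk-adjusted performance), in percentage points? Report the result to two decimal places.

Sharpe = (Rp − Rf) / σp = (5.80% − 3.52%) / 30.96% = 0.0736
M² = Rf + Sharpe × σm = 3.52% + 0.0736 × 23.74% = 5.2673%

5.27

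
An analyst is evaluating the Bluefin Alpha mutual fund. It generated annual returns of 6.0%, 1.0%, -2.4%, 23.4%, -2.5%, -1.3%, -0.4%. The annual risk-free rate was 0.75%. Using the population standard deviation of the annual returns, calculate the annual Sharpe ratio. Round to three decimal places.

μ = (6 + 1 − 2.4 + 23.4 − 2.5 − 1.3 − 0.4) / 7 = 23.80 / 7 = 3.4000%
Σ(r − μ)² = 517.5000; population σ = √(517.5000/7) = 8.5982%
Sharpe = (μ − rf) / σ = (3.4000 − 0.75) / 8.5982 = 2.6500 / 8.5982 = 0.3082

0.308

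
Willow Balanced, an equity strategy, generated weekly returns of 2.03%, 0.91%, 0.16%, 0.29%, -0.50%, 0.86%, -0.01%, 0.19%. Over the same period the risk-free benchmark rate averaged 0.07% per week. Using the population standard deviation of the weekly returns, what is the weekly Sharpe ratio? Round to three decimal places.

r̄ = (2.03 + 0.91 + 0.16 + 0.29 − 0.5 + 0.86 − 0.01 + 0.19) / 8 = 3.930 / 8 = 0.4913%
Σ(r − r̄)² = (2.03 − 0.4913)² + (0.91 − 0.4913)² + … = 4.1539
population σ = √(4.1539 / 8) = √0.5192 = 0.7206%
Sharpe = (r̄ − rf) / σ = (0.4913 − 0.07) / 0.7206 = 0.4213 / 0.7206 = 0.5847

0.585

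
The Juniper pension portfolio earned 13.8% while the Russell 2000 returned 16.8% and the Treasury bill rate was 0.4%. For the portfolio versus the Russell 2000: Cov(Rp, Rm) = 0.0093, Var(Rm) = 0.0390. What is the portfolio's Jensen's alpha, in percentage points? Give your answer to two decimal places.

β = Cov / Var = 0.0093 / 0.0390 = 0.2385
E[R] = Rf + β(Rm − Rf) = 0.4% + 0.2385 × (16.8% − 0.4%) = 4.3114%
α = Rp − E[R] = 13.8% − 4.3114% = 9.4886

9.49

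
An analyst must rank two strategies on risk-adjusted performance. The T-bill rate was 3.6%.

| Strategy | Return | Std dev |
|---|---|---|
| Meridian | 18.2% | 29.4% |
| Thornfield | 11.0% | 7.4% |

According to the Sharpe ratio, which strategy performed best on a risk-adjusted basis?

Thornfield

Meridian: Sharpe ratio = (18.2% − 3.6%) / 29.4% = 0.497
Thornfield: Sharpe ratio = (11.0% − 3.6%) / 7.4% = 1.000
Highest: Thornfield (1.000).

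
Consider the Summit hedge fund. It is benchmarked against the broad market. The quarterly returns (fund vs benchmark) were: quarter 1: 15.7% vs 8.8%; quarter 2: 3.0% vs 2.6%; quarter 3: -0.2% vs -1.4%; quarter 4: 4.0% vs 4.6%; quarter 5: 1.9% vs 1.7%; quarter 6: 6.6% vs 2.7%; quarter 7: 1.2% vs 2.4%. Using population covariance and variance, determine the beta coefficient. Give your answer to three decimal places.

r̄p = 4.6000%,  r̄m = 3.0571%
Cov = Σ(rp − r̄p)(rm − r̄m) / 7 = 12.8757
Var(rm) = Σ(rm − r̄m)² / 7 = 8.2624
β = Cov / Var = 12.8757 / 8.2624 = 1.5583

1.558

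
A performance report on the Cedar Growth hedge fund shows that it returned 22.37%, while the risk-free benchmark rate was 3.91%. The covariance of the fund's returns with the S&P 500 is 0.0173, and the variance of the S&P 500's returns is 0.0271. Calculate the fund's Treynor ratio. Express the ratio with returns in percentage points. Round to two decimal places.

28.92

β = Cov / Var = 0.0173 / 0.0271 = 0.6384
Treynor = (Rp − Rf) / β = (22.37% − 3.91%) / 0.6384 = 18.46 / 0.6384 = 28.9160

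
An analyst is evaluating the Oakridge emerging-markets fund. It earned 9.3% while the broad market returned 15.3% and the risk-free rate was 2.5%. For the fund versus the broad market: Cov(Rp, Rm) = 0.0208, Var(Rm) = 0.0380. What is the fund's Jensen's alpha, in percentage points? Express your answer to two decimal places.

β = Cov / Var = 0.0208 / 0.0380 = 0.5474
E[R] = Rf + β(Rm − Rf) = 2.5% + 0.5474 × (15.3% − 2.5%) = 9.5067%
α = Rp − E[R] = 9.3% − 9.5067% = -0.2067

-0.21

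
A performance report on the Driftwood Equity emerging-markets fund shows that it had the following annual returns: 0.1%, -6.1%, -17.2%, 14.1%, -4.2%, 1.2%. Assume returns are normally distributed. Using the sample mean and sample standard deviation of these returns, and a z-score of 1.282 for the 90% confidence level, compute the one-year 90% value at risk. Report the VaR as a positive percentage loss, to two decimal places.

μ = (0.1 − 6.1 − 17.2 + 14.1 − 4.2 + 1.2) / 6 = -2.0167%
Σ(r − μ)² = 526.5483; sample σ = √(526.5483/5) = 10.2620%
VaR = −(μ − z·σ) = −(-2.0167 − 1.282 × 10.2620) = −(-15.1726) = 15.1726%

15.17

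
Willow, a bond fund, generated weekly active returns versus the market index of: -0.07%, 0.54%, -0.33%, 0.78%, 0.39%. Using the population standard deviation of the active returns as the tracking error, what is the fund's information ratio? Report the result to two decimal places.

Mean return r̄ = 1.310 / 5 = 0.2620%
Σ(r − r̄)² = 0.8227; population σ = √(0.8227/5) = 0.4056%
IR = r̄ / tracking error = 0.2620 / 0.4056 = 0.6460

0.65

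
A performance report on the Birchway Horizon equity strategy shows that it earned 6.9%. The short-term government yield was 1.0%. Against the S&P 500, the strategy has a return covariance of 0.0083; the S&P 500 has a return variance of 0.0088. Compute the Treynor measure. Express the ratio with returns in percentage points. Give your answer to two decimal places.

6.26

β = Cov / Var = 0.0083 / 0.0088 = 0.9432
Treynor = (Rp − Rf) / β = (6.9% − 1.0%) / 0.9432 = 5.90 / 0.9432 = 6.2553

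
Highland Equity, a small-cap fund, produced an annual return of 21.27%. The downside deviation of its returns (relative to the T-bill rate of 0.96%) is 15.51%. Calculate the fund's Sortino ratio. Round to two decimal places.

Sortino = (Rp − Rf) / σd = (21.27% − 0.96%) / 15.51% = 20.31% / 15.51% = 1.3095

1.31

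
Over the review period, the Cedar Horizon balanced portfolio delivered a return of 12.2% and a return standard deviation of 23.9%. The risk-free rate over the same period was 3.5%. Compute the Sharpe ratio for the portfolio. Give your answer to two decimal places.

Sharpe = (Rp − Rf) / σp = (12.2% − 3.5%) / 23.9% = 8.70% / 23.9% = 0.3640

0.36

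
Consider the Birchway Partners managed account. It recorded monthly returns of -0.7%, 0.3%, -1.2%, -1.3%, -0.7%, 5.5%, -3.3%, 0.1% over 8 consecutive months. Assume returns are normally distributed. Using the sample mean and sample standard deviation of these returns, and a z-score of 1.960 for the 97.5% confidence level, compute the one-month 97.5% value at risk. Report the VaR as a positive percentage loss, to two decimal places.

5.14

μ = (-0.7 + 0.3 − 1.2 − 1.3 − 0.7 + 5.5 − 3.3 + 0.1) / 8 = -0.1625%
Sample std dev = √[45.1388 / 7] = 2.5394%
VaR = −(μ − z·σ) = −(-0.1625 − 1.960 × 2.5394) = −(-5.1397) = 5.1397%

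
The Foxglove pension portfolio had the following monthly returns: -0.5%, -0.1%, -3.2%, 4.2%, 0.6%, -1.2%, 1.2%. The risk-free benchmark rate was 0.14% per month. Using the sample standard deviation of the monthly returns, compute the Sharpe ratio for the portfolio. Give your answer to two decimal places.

Mean return r̄ = 1.00 / 7 = 0.1429%
Σ(r − r̄)² = (-0.5 − 0.1429)² + (-0.1 − 0.1429)² + … = 31.2371
sample σ = √(31.2371 / 6) = √5.2062 = 2.2817%
Sharpe = (r̄ − rf) / σ = (0.1429 − 0.14) / 2.2817 = 0.0029 / 2.2817 = 0.0013

0.00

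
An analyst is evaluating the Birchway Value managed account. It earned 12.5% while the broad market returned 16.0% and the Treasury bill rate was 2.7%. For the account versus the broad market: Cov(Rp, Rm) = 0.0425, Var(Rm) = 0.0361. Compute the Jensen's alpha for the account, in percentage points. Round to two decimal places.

β = Cov / Var = 0.0425 / 0.0361 = 1.1773
E[R] = Rf + β(Rm − Rf) = 2.7% + 1.1773 × (16.0% − 2.7%) = 18.3581%
α = Rp − E[R] = 12.5% − 18.3581% = -5.8581

-5.86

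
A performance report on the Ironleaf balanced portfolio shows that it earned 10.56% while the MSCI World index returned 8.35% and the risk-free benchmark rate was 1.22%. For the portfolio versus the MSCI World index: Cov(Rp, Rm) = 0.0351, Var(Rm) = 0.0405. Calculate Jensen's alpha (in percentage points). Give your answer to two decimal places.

3.16

β = Cov / Var = 0.0351 / 0.0405 = 0.8667
E[R] = Rf + β(Rm − Rf) = 1.22% + 0.8667 × (8.35% − 1.22%) = 7.3996%
α = Rp − E[R] = 10.56% − 7.3996% = 3.1604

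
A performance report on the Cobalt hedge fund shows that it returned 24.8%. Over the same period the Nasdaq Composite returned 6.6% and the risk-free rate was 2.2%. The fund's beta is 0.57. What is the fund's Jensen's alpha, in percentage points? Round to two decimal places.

CAPM expected return = Rf + β(Rm − Rf) = 2.2% + 0.57 × (6.6% − 2.2%) = 2.2 + 0.57 × 4.40 = 4.7080%
Jensen's α = Rp − E[R] = 24.8% − 4.7080% = 20.0920

20.09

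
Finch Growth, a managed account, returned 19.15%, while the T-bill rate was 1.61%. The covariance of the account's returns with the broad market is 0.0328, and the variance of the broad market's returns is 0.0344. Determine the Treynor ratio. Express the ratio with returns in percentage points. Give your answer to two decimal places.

β = Cov / Var = 0.0328 / 0.0344 = 0.9535
Treynor = (Rp − Rf) / β = (19.15% − 1.61%) / 0.9535 = 17.54 / 0.9535 = 18.3954

18.40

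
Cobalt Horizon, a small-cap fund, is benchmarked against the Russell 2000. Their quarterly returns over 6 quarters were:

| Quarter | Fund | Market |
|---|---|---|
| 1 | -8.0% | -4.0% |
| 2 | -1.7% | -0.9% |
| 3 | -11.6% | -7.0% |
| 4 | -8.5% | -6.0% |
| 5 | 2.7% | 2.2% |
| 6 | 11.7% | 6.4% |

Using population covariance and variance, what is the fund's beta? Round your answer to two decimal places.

1.67

r̄p = -2.5667%,  r̄m = -1.5500%
Cov = Σ(rp − r̄p)(rm − r̄m) / 6 = 37.1133
Var(rm) = Σ(rm − r̄m)² / 6 = 22.1992
β = Cov / Var = 37.1133 / 22.1992 = 1.6718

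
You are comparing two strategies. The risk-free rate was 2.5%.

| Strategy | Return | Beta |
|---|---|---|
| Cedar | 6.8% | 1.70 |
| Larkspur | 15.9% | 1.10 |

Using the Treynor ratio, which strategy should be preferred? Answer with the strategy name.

Larkspur

Cedar: Treynor = (6.8% − 2.5%) / 1.70 = 2.529
Larkspur: Treynor = (15.9% − 2.5%) / 1.10 = 12.182
Highest: Larkspur (12.182).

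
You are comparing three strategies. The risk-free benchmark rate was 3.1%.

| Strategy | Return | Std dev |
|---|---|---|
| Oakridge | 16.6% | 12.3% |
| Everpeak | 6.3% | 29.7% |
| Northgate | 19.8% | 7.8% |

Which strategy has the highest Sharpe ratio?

Oakridge: Sharpe ratio = (16.6% − 3.1%) / 12.3% = 1.098
Everpeak: Sharpe ratio = (6.3% − 3.1%) / 29.7% = 0.108
Northgate: Sharpe ratio = (19.8% − 3.1%) / 7.8% = 2.141
Highest: Northgate (2.141).

Northgate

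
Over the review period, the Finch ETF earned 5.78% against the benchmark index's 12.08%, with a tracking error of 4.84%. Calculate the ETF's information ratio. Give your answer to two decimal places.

-1.30

IR = (Rp − Rb) / TE = (5.78% − 12.08%) / 4.84% = -6.30% / 4.84% = -1.3017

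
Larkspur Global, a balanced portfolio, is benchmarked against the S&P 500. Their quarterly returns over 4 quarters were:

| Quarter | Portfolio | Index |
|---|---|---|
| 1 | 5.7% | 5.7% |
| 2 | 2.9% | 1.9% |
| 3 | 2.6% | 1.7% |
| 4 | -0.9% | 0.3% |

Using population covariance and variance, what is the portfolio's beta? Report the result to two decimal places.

r̄p = 2.5750%,  r̄m = 2.4000%
Cov = Σ(rp − r̄p)(rm − r̄m) / 4 = 4.3575
Var(rm) = Σ(rm − r̄m)² / 4 = 4.0100
β = Cov / Var = 4.3575 / 4.0100 = 1.0867

1.09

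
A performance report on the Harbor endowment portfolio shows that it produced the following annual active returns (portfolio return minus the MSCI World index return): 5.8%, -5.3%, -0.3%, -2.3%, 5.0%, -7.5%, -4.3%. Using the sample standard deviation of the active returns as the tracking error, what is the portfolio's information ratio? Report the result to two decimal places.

-0.25

μ = (5.8 − 5.3 − 0.3 − 2.3 + 5 − 7.5 − 4.3) / 7 = -8.90 / 7 = -1.2714%
Sample std dev = √[155.5343 / 6] = 5.0914%
IR = μ / tracking error = -1.2714 / 5.0914 = -0.2497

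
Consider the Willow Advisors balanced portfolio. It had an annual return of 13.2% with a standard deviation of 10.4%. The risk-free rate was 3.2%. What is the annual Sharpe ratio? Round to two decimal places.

Sharpe = (Rp − Rf) / σp = (13.2% − 3.2%) / 10.4% = 10.00% / 10.4% = 0.9615

0.96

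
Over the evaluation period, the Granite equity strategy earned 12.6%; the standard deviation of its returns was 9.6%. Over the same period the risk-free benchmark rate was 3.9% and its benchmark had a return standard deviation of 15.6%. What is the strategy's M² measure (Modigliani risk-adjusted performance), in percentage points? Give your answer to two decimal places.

18.04

Sharpe = (Rp − Rf) / σp = (12.6% − 3.9%) / 9.6% = 0.9063
M² = Rf + Sharpe × σm = 3.9% + 0.9063 × 15.6% = 18.0383%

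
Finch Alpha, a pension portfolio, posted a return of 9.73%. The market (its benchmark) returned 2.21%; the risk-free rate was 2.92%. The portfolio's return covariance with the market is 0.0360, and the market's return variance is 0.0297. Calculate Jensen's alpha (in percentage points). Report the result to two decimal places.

7.67

β = Cov / Var = 0.0360 / 0.0297 = 1.2121
E[R] = Rf + β(Rm − Rf) = 2.92% + 1.2121 × (2.21% − 2.92%) = 2.0594%
α = Rp − E[R] = 9.73% − 2.0594% = 7.6706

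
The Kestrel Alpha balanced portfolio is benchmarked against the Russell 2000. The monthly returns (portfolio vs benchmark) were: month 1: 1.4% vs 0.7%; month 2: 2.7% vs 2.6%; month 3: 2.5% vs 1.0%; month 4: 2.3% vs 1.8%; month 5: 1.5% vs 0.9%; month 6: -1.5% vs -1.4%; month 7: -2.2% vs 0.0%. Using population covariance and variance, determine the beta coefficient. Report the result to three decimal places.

1.302

r̄p = 0.9571%,  r̄m = 0.8000%
Cov = Σ(rp − r̄p)(rm − r̄m) / 7 = 1.8186
Var(rm) = Σ(rm − r̄m)² / 7 = 1.3971
β = Cov / Var = 1.8186 / 1.3971 = 1.3017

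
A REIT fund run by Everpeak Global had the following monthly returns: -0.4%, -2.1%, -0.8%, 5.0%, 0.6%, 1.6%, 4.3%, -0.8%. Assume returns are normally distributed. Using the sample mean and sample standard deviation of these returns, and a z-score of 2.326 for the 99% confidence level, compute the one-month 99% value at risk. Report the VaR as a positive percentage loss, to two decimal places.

Mean return r̄ = 7.40 / 8 = 0.9250%
Σ(r − r̄)² = (-0.4 − 0.9250)² + (-2.1 − 0.9250)² + (-0.8 − 0.9250)² + … = 45.4150
σ = √[45.4150 / 7] = 2.5471%
VaR = −(r̄ − z·σ) = −(0.9250 − 2.326 × 2.5471) = −(-4.9996) = 4.9996%

5.00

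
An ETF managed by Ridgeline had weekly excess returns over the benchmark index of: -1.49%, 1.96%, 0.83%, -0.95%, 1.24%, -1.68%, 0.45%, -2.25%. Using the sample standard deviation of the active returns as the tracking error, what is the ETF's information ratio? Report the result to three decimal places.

-0.152

Mean return r̄ = -1.890 / 8 = -0.2363%
Σ(r − r̄)² = (-1.49 − (-0.2363))² + (1.96 − (-0.2363))² + (0.83 − (-0.2363))² + … = 16.8316
σ = √[16.8316 / 7] = 1.5506%
IR = r̄ / tracking error = -0.2363 / 1.5506 = -0.1524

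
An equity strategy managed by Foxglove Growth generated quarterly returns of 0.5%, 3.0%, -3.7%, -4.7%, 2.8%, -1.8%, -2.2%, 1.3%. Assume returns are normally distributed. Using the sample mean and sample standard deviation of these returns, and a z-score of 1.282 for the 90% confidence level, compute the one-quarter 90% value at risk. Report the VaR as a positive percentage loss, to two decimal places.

Mean return μ = -4.80 / 8 = -0.6000%
Σ(r − μ)² = (0.5 − (-0.6000))² + (3 − (-0.6000))² + (-3.7 − (-0.6000))² + … = 59.7600
σ = √[59.7600 / 7] = 2.9218%
VaR = −(μ − z·σ) = −(-0.6000 − 1.282 × 2.9218) = −(-4.3457) = 4.3457%

4.35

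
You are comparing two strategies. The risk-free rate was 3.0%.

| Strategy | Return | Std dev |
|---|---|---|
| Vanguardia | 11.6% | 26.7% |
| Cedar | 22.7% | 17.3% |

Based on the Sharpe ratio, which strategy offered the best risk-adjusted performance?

Cedar

Vanguardia: Sharpe ratio = (11.6% − 3.0%) / 26.7% = 0.322
Cedar: Sharpe ratio = (22.7% − 3.0%) / 17.3% = 1.139
Highest: Cedar (1.139).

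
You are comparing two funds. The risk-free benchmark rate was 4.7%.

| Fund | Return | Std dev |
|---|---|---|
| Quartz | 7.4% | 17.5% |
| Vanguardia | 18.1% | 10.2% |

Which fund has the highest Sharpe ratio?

Quartz: Sharpe ratio = (7.4% − 4.7%) / 17.5% = 0.154
Vanguardia: Sharpe ratio = (18.1% − 4.7%) / 10.2% = 1.314
Highest: Vanguardia (1.314).

Vanguardia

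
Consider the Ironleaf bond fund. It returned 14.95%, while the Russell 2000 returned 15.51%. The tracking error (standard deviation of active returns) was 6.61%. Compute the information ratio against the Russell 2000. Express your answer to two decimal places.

-0.08

IR = (Rp − Rb) / TE = (14.95% − 15.51%) / 6.61% = -0.56% / 6.61% = -0.0847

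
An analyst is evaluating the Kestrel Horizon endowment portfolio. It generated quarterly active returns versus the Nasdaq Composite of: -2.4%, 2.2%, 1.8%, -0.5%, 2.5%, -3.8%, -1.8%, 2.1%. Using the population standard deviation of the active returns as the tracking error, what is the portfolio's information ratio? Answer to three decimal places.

0.005

r̄ = (-2.4 + 2.2 + 1.8 − 0.5 + 2.5 − 3.8 − 1.8 + 2.1) / 8 = 0.0125%
Population σ = √[Σ(r − r̄)² / 8] = √[42.4288 / 8] = √5.3036 = 2.3030%
IR = r̄ / tracking error = 0.0125 / 2.3030 = 0.0054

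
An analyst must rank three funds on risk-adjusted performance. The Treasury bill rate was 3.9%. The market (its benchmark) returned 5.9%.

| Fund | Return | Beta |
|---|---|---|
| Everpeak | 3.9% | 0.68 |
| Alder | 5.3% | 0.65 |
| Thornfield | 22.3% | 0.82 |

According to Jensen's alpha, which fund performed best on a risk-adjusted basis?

Everpeak: α = 3.9% − [3.9% + 0.68 × (5.9% − 3.9%)] = -1.360
Alder: α = 5.3% − [3.9% + 0.65 × (5.9% − 3.9%)] = 0.100
Thornfield: α = 22.3% − [3.9% + 0.82 × (5.9% − 3.9%)] = 16.760
Highest: Thornfield (16.760).

Thornfield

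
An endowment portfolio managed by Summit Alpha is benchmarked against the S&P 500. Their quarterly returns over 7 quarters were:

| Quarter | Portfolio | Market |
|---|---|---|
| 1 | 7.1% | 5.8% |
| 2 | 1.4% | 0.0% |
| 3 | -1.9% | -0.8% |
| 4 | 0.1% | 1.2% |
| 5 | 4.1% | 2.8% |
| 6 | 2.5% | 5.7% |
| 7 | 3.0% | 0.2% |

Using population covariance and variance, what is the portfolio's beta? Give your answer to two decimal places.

0.78

r̄p = 2.3286%,  r̄m = 2.1286%
Cov = Σ(rp − r̄p)(rm − r̄m) / 7 = 4.9220
Var(rm) = Σ(rm − r̄m)² / 7 = 6.3392
β = Cov / Var = 4.9220 / 6.3392 = 0.7764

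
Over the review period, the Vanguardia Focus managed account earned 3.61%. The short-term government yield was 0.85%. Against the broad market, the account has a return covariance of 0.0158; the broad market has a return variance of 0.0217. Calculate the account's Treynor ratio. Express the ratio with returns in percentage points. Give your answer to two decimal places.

3.79

β = Cov / Var = 0.0158 / 0.0217 = 0.7281
Treynor = (Rp − Rf) / β = (3.61% − 0.85%) / 0.7281 = 2.76 / 0.7281 = 3.7907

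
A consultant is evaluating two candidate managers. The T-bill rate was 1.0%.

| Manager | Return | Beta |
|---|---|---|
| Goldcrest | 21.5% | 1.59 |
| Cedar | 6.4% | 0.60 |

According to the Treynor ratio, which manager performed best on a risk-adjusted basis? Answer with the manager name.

Goldcrest

Goldcrest: Treynor = (21.5% − 1.0%) / 1.59 = 12.893
Cedar: Treynor = (6.4% − 1.0%) / 0.60 = 9.000
Highest: Goldcrest (12.893).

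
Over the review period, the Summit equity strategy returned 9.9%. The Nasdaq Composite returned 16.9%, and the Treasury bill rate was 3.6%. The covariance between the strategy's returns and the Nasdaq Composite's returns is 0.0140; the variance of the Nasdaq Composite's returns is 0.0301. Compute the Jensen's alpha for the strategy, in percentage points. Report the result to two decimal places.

β = Cov / Var = 0.0140 / 0.0301 = 0.4651
E[R] = Rf + β(Rm − Rf) = 3.6% + 0.4651 × (16.9% − 3.6%) = 9.7858%
α = Rp − E[R] = 9.9% − 9.7858% = 0.1142

0.11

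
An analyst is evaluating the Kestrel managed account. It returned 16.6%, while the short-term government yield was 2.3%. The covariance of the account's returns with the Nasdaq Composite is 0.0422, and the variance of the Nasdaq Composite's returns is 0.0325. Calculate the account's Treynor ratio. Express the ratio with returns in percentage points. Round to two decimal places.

β = Cov / Var = 0.0422 / 0.0325 = 1.2985
Treynor = (Rp − Rf) / β = (16.6% − 2.3%) / 1.2985 = 14.30 / 1.2985 = 11.0127

11.01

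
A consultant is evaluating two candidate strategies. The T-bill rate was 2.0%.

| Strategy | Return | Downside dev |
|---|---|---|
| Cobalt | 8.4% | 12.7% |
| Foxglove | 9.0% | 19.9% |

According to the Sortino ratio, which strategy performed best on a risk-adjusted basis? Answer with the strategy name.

Cobalt

Cobalt: Sortino ratio = (8.4% − 2.0%) / 12.7% = 0.504
Foxglove: Sortino ratio = (9.0% − 2.0%) / 19.9% = 0.352
Highest: Cobalt (0.504).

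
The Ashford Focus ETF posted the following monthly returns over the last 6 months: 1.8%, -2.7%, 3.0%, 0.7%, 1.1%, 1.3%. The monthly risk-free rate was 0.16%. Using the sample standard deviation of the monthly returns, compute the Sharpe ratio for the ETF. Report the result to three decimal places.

0.368

r̄ = (1.8 − 2.7 + 3 + 0.7 + 1.1 + 1.3) / 6 = 5.20 / 6 = 0.8667%
Sample σ = √[Σ(r − r̄)² / 5] = √[18.4133 / 5] = √3.6827 = 1.9190%
Sharpe = (r̄ − rf) / σ = (0.8667 − 0.16) / 1.9190 = 0.7067 / 1.9190 = 0.3683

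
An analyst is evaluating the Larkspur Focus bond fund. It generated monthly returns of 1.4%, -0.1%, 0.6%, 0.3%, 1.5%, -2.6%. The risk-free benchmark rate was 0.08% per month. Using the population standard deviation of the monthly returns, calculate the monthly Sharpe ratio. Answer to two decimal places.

Mean return r̄ = 1.10 / 6 = 0.1833%
Population σ = √[Σ(r − r̄)² / 6] = √[11.2283 / 6] = √1.8714 = 1.3680%
Sharpe = (r̄ − rf) / σ = (0.1833 − 0.08) / 1.3680 = 0.1033 / 1.3680 = 0.0755

0.08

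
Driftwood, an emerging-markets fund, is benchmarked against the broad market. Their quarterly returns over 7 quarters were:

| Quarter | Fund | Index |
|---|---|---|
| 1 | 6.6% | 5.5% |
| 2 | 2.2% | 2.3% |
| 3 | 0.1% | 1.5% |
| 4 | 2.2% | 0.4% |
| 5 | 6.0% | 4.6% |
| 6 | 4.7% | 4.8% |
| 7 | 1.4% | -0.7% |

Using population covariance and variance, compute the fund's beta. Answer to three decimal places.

0.892

r̄p = 3.3143%,  r̄m = 2.6286%
Cov = Σ(rp − r̄p)(rm − r̄m) / 7 = 4.3696
Var(rm) = Σ(rm − r̄m)² / 7 = 4.8963
β = Cov / Var = 4.3696 / 4.8963 = 0.8924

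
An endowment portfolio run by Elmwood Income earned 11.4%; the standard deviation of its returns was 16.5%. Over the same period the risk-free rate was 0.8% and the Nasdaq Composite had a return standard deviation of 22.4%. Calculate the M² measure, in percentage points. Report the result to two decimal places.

15.19

Sharpe = (Rp − Rf) / σp = (11.4% − 0.8%) / 16.5% = 0.6424
M² = Rf + Sharpe × σm = 0.8% + 0.6424 × 22.4% = 15.1898%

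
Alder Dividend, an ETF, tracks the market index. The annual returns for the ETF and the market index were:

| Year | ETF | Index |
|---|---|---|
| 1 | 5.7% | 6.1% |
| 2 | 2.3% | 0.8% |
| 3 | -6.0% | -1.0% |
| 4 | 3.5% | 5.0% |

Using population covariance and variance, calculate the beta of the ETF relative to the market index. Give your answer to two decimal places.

r̄p = 1.3750%,  r̄m = 2.7250%
Cov = Σ(rp − r̄p)(rm − r̄m) / 4 = 11.2806
Var(rm) = Σ(rm − r̄m)² / 4 = 8.5369
β = Cov / Var = 11.2806 / 8.5369 = 1.3214

1.32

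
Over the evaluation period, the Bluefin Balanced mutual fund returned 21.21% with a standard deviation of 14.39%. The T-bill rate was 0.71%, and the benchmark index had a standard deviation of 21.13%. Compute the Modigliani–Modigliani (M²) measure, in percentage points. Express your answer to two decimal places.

30.81

Sharpe = (Rp − Rf) / σp = (21.21% − 0.71%) / 14.39% = 1.4246
M² = Rf + Sharpe × σm = 0.71% + 1.4246 × 21.13% = 30.8118%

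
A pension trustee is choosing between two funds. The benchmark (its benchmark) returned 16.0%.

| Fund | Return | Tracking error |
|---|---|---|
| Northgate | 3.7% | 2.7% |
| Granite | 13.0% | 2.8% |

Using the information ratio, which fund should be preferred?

Northgate: IR = (3.7% − 16.0%) / 2.7% = -4.556
Granite: IR = (13.0% − 16.0%) / 2.8% = -1.071
Highest: Granite (-1.071).

Granite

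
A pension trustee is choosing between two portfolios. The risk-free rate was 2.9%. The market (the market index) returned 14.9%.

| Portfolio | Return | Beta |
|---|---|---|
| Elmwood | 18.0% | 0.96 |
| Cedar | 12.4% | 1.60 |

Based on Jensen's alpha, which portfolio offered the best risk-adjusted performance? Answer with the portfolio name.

Elmwood

Elmwood: α = 18.0% − [2.9% + 0.96 × (14.9% − 2.9%)] = 3.580
Cedar: α = 12.4% − [2.9% + 1.60 × (14.9% − 2.9%)] = -9.700
Highest: Elmwood (3.580).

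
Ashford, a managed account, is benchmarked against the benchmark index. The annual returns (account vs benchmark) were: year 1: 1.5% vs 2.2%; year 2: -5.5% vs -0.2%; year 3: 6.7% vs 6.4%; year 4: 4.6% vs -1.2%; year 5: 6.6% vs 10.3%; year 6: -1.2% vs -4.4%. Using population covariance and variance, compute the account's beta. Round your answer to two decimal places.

r̄p = 2.1167%,  r̄m = 2.1833%
Cov = Σ(rp − r̄p)(rm − r̄m) / 6 = 14.5486
Var(rm) = Σ(rm − r̄m)² / 6 = 24.0214
β = Cov / Var = 14.5486 / 24.0214 = 0.6057

0.61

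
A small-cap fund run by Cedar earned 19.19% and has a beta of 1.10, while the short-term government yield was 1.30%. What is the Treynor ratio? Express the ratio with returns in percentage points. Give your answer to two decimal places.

16.26

Treynor = (Rp − Rf) / β = (19.19% − 1.30%) / 1.10 = 17.89 / 1.10 = 16.2636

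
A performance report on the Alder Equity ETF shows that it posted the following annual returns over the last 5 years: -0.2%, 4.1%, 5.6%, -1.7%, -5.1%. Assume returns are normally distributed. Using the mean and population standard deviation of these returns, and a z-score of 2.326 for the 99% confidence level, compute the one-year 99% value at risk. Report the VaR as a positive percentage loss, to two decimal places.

Mean return r̄ = 2.70 / 5 = 0.5400%
Σ(r − r̄)² = (-0.2 − 0.5400)² + (4.1 − 0.5400)² + (5.6 − 0.5400)² + … = 75.6520
σ = √[75.6520 / 5] = 3.8898%
VaR = −(r̄ − z·σ) = −(0.5400 − 2.326 × 3.8898) = −(-8.5077) = 8.5077%

8.51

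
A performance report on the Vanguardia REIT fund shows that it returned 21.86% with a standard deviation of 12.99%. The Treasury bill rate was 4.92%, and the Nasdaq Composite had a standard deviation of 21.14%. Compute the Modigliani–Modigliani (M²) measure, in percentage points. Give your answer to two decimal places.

32.49

Sharpe = (Rp − Rf) / σp = (21.86% − 4.92%) / 12.99% = 1.3041
M² = Rf + Sharpe × σm = 4.92% + 1.3041 × 21.14% = 32.4887%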